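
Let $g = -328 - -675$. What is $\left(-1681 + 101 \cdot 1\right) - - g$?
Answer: $-1233$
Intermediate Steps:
$g = 347$ ($g = -328 + 675 = 347$)
$\left(-1681 + 101 \cdot 1\right) - - g = \left(-1681 + 101 \cdot 1\right) - \left(-1\right) 347 = \left(-1681 + 101\right) - -347 = -1580 + 347 = -1233$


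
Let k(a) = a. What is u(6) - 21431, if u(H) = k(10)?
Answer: -21421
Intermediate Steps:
u(H) = 10
u(6) - 21431 = 10 - 21431 = -21421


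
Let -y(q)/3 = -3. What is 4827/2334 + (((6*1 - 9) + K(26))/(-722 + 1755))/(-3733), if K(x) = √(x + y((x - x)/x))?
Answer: 6204610435/3000115042 - √35/3856189 ≈ 2.0681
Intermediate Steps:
y(q) = 9 (y(q) = -3*(-3) = 9)
K(x) = √(9 + x) (K(x) = √(x + 9) = √(9 + x))
4827/2334 + (((6*1 - 9) + K(26))/(-722 + 1755))/(-3733) = 4827/2334 + (((6*1 - 9) + √(9 + 26))/(-722 + 1755))/(-3733) = 4827*(1/2334) + (((6 - 9) + √35)/1033)*(-1/3733) = 1609/778 + ((-3 + √35)*(1/1033))*(-1/3733) = 1609/778 + (-3/1033 + √35/1033)*(-1/3733) = 1609/778 + (3/3856189 - √35/3856189) = 6204610435/3000115042 - √35/3856189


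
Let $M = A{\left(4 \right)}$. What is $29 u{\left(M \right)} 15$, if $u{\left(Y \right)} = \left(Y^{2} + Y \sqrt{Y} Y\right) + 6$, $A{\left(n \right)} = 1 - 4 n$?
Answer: $100485 + 97875 i \sqrt{15} \approx 1.0049 \cdot 10^{5} + 3.7907 \cdot 10^{5} i$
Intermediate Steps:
$M = -15$ ($M = 1 - 16 = -15$)
$u{\left(Y \right)} = 6 + Y^{2} + Y^{\frac{5}{2}}$ ($u{\left(Y \right)} = \left(Y^{2} + Y^{\frac{3}{2}} Y\right) + 6 = \left(Y^{2} + Y^{\frac{5}{2}}\right) + 6 = 6 + Y^{2} + Y^{\frac{5}{2}}$)
$29 u{\left(M \right)} 15 = 29 \left(6 + \left(-15\right)^{2} + \left(-15\right)^{\frac{5}{2}}\right) 15 = 29 \left(6 + 225 + 225 i \sqrt{15}\right) 15 = 29 \left(231 + 225 i \sqrt{15}\right) 15 = \left(6699 + 6525 i \sqrt{15}\right) 15 = 100485 + 97875 i \sqrt{15}$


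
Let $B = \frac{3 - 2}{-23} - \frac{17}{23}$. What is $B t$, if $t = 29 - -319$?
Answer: $- \frac{6264}{23} \approx -272.35$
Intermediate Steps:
$B = - \frac{18}{23}$ ($B = \left(3 - 2\right) \left(- \frac{1}{23}\right) - \frac{17}{23} = 1 \left(- \frac{1}{23}\right) - \frac{17}{23} = - \frac{1}{23} - \frac{17}{23} = - \frac{18}{23} \approx -0.78261$)
$t = 348$ ($t = 29 + 319 = 348$)
$B t = \left(- \frac{18}{23}\right) 348 = - \frac{6264}{23}$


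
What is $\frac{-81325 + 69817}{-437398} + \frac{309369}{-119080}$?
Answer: $- \frac{5151808047}{2003282840} \approx -2.5717$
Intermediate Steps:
$\frac{-81325 + 69817}{-437398} + \frac{309369}{-119080} = \left(-11508\right) \left(- \frac{1}{437398}\right) + 309369 \left(- \frac{1}{119080}\right) = \frac{5754}{218699} - \frac{309369}{119080} = - \frac{5151808047}{2003282840}$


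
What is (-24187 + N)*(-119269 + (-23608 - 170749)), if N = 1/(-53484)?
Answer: 67618680812939/8914 ≈ 7.5857e+9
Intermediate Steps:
N = -1/53484 ≈ -1.8697e-5
(-24187 + N)*(-119269 + (-23608 - 170749)) = (-24187 - 1/53484)*(-119269 + (-23608 - 170749)) = -1293617509*(-119269 - 194357)/53484 = -1293617509/53484*(-313626) = 67618680812939/8914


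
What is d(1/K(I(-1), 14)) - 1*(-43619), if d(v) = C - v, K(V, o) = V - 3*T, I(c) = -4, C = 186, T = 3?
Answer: 569466/13 ≈ 43805.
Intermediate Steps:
K(V, o) = -9 + V (K(V, o) = V - 3*3 = V - 9 = -9 + V)
d(v) = 186 - v
d(1/K(I(-1), 14)) - 1*(-43619) = (186 - 1/(-9 - 4)) - 1*(-43619) = (186 - 1/(-13)) + 43619 = (186 - 1*(-1/13)) + 43619 = (186 + 1/13) + 43619 = 2419/13 + 43619 = 569466/13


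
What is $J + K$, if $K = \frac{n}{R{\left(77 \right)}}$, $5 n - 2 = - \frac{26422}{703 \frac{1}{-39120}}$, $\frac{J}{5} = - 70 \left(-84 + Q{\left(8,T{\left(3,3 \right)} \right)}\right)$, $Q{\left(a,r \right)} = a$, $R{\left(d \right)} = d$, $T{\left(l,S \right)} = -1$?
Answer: $\frac{8233053046}{270655} \approx 30419.0$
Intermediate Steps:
$J = 26600$ ($J = 5 \left(- 70 \left(-84 + 8\right)\right) = 5 \left(\left(-70\right) \left(-76\right)\right) = 5 \cdot 5320 = 26600$)
$n = \frac{1033630046}{3515}$ ($n = \frac{2}{5} + \frac{\left(-26422\right) \frac{1}{703 \frac{1}{-39120}}}{5} = \frac{2}{5} + \frac{\left(-26422\right) \frac{1}{703 \left(- \frac{1}{39120}\right)}}{5} = \frac{2}{5} + \frac{\left(-26422\right) \frac{1}{- \frac{703}{39120}}}{5} = \frac{2}{5} + \frac{\left(-26422\right) \left(- \frac{39120}{703}\right)}{5} = \frac{2}{5} + \frac{1}{5} \cdot \frac{1033628640}{703} = \frac{2}{5} + \frac{206725728}{703} = \frac{1033630046}{3515} \approx 2.9406 \cdot 10^{5}$)
$K = \frac{1033630046}{270655}$ ($K = \frac{1033630046}{3515 \cdot 77} = \frac{1033630046}{3515} \cdot \frac{1}{77} = \frac{1033630046}{270655} \approx 3819.0$)
$J + K = 26600 + \frac{1033630046}{270655} = \frac{8233053046}{270655}$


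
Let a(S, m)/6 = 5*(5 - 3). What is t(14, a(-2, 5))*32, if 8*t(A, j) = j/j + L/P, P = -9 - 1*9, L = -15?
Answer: 22/3 ≈ 7.3333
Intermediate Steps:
a(S, m) = 60 (a(S, m) = 6*(5*(5 - 3)) = 6*(5*2) = 6*10 = 60)
P = -18 (P = -9 - 9 = -18)
t(A, j) = 11/48 (t(A, j) = (j/j - 15/(-18))/8 = (1 - 15*(-1/18))/8 = (1 + ⅚)/8 = (⅛)*(11/6) = 11/48)
t(14, a(-2, 5))*32 = (11/48)*32 = 22/3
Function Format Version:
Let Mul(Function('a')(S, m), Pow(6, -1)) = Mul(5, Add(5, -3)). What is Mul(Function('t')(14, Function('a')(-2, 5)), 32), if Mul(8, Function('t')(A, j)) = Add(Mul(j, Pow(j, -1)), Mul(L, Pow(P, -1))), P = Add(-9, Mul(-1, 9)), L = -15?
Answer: Rational(22, 3) ≈ 7.3333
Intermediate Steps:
Function('a')(S, m) = 60 (Function('a')(S, m) = Mul(6, Mul(5, Add(5, -3))) = Mul(6, Mul(5, 2)) = Mul(6, 10) = 60)
P = -18 (P = Add(-9, -9) = -18)
Function('t')(A, j) = Rational(11, 48) (Function('t')(A, j) = Mul(Rational(1, 8), Add(Mul(j, Pow(j, -1)), Mul(-15, Pow(-18, -1)))) = Mul(Rational(1, 8), Add(1, Mul(-15, Rational(-1, 18)))) = Mul(Rational(1, 8), Add(1, Rational(5, 6))) = Mul(Rational(1, 8), Rational(11, 6)) = Rational(11, 48))
Mul(Function('t')(14, Function('a')(-2, 5)), 32) = Mul(Rational(11, 48), 32) = Rational(22, 3)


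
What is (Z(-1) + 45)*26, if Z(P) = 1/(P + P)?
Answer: 1157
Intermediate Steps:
Z(P) = 1/(2*P)
(Z(-1) + 45)*26 = ((½)/(-1) + 45)*26 = ((½)*(-1) + 45)*26 = (-½ + 45)*26 = (89/2)*26 = 1157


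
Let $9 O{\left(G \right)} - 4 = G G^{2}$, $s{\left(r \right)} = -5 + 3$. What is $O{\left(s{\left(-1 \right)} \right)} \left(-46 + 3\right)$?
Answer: $\frac{172}{9} \approx 19.111$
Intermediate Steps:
$s{\left(r \right)} = -2$
$O{\left(G \right)} = \frac{4}{9} + \frac{G^{3}}{9}$ ($O{\left(G \right)} = \frac{4}{9} + \frac{G G^{2}}{9} = \frac{4}{9} + \frac{G^{3}}{9}$)
$O{\left(s{\left(-1 \right)} \right)} \left(-46 + 3\right) = \left(\frac{4}{9} + \frac{\left(-2\right)^{3}}{9}\right) \left(-46 + 3\right) = \left(\frac{4}{9} + \frac{1}{9} \left(-8\right)\right) \left(-43\right) = \left(\frac{4}{9} - \frac{8}{9}\right) \left(-43\right) = \left(- \frac{4}{9}\right) \left(-43\right) = \frac{172}{9}$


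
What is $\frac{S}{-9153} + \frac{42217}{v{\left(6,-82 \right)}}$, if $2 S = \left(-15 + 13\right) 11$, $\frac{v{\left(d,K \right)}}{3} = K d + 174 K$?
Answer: $- \frac{14293523}{15010920} \approx -0.95221$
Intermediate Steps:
$v{\left(d,K \right)} = 522 K + 3 K d$ ($v{\left(d,K \right)} = 3 \left(K d + 174 K\right) = 3 \left(174 K + K d\right) = 522 K + 3 K d$)
$S = -11$ ($S = \frac{\left(-15 + 13\right) 11}{2} = \frac{\left(-2\right) 11}{2} = \frac{1}{2} \left(-22\right) = -11$)
$\frac{S}{-9153} + \frac{42217}{v{\left(6,-82 \right)}} = - \frac{11}{-9153} + \frac{42217}{3 \left(-82\right) \left(174 + 6\right)} = \left(-11\right) \left(- \frac{1}{9153}\right) + \frac{42217}{3 \left(-82\right) 180} = \frac{11}{9153} + \frac{42217}{-44280} = \frac{11}{9153} + 42217 \left(- \frac{1}{44280}\right) = \frac{11}{9153} - \frac{42217}{44280} = - \frac{14293523}{15010920}$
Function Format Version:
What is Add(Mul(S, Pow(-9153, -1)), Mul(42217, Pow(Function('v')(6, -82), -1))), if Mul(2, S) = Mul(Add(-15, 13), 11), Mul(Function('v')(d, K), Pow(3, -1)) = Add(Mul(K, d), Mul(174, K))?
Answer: Rational(-14293523, 15010920) ≈ -0.95221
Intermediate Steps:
Function('v')(d, K) = Add(Mul(522, K), Mul(3, K, d)) (Function('v')(d, K) = Mul(3, Add(Mul(K, d), Mul(174, K))) = Mul(3, Add(Mul(174, K), Mul(K, d))) = Add(Mul(522, K), Mul(3, K, d)))
S = -11 (S = Mul(Rational(1, 2), Mul(Add(-15, 13), 11)) = Mul(Rational(1, 2), Mul(-2, 11)) = Mul(Rational(1, 2), -22) = -11)
Add(Mul(S, Pow(-9153, -1)), Mul(42217, Pow(Function('v')(6, -82), -1))) = Add(Mul(-11, Pow(-9153, -1)), Mul(42217, Pow(Mul(3, -82, Add(174, 6)), -1))) = Add(Mul(-11, Rational(-1, 9153)), Mul(42217, Pow(Mul(3, -82, 180), -1))) = Add(Rational(11, 9153), Mul(42217, Pow(-44280, -1))) = Add(Rational(11, 9153), Mul(42217, Rational(-1, 44280))) = Add(Rational(11, 9153), Rational(-42217, 44280)) = Rational(-14293523, 15010920)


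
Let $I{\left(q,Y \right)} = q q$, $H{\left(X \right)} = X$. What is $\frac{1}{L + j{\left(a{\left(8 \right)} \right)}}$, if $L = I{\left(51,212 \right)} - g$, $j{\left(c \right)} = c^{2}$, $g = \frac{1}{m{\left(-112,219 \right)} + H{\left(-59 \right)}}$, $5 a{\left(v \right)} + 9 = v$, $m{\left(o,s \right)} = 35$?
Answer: $\frac{600}{1560649} \approx 0.00038446$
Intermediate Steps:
$I{\left(q,Y \right)} = q^{2}$
$a{\left(v \right)} = - \frac{9}{5} + \frac{v}{5}$
$g = - \frac{1}{24}$ ($g = \frac{1}{35 - 59} = \frac{1}{-24} = - \frac{1}{24} \approx -0.041667$)
$L = \frac{62425}{24}$ ($L = 51^{2} - - \frac{1}{24} = 2601 + \frac{1}{24} = \frac{62425}{24} \approx 2601.0$)
$\frac{1}{L + j{\left(a{\left(8 \right)} \right)}} = \frac{1}{\frac{62425}{24} + \left(- \frac{9}{5} + \frac{1}{5} \cdot 8\right)^{2}} = \frac{1}{\frac{62425}{24} + \left(- \frac{9}{5} + \frac{8}{5}\right)^{2}} = \frac{1}{\frac{62425}{24} + \left(- \frac{1}{5}\right)^{2}} = \frac{1}{\frac{62425}{24} + \frac{1}{25}} = \frac{1}{\frac{1560649}{600}} = \frac{600}{1560649}$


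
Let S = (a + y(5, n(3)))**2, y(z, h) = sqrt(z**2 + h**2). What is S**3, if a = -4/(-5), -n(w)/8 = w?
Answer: 3446140990721/15625 + 5437253144*sqrt(601)/3125 ≈ 2.6321e+8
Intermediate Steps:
n(w) = -8*w
y(z, h) = sqrt(h**2 + z**2)
a = 4/5 (a = -4*(-1/5) = 4/5 ≈ 0.80000)
S = (4/5 + sqrt(601))**2 (S = (4/5 + sqrt((-8*3)**2 + 5**2))**2 = (4/5 + sqrt((-24)**2 + 25))**2 = (4/5 + sqrt(576 + 25))**2 = (4/5 + sqrt(601))**2 ≈ 640.86)
S**3 = (15041/25 + 8*sqrt(601)/5)**3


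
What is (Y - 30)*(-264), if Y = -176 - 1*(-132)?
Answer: 19536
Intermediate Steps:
Y = -44 (Y = -176 + 132 = -44)
(Y - 30)*(-264) = (-44 - 30)*(-264) = -74*(-264) = 19536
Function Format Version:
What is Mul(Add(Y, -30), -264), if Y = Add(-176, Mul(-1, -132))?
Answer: 19536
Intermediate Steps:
Y = -44 (Y = Add(-176, 132) = -44)
Mul(Add(Y, -30), -264) = Mul(Add(-44, -30), -264) = Mul(-74, -264) = 19536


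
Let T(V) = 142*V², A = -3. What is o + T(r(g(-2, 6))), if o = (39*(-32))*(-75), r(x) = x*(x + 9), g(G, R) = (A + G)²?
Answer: 102688600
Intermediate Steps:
g(G, R) = (-3 + G)²
r(x) = x*(9 + x)
o = 93600 (o = -1248*(-75) = 93600)
o + T(r(g(-2, 6))) = 93600 + 142*((-3 - 2)²*(9 + (-3 - 2)²))² = 93600 + 142*((-5)²*(9 + (-5)²))² = 93600 + 142*(25*(9 + 25))² = 93600 + 142*(25*34)² = 93600 + 142*850² = 93600 + 142*722500 = 93600 + 102595000 = 102688600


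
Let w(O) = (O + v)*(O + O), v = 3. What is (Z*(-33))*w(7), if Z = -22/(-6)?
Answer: -16940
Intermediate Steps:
w(O) = 2*O*(3 + O) (w(O) = (O + 3)*(O + O) = (3 + O)*(2*O) = 2*O*(3 + O))
Z = 11/3 (Z = -22*(-⅙) = 11/3 ≈ 3.6667)
(Z*(-33))*w(7) = ((11/3)*(-33))*(2*7*(3 + 7)) = -242*7*10 = -121*140 = -16940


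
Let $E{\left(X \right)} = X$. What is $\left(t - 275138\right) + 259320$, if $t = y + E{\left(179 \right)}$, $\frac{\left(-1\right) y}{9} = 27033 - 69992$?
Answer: $370992$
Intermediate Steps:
$y = 386631$ ($y = - 9 \left(27033 - 69992\right) = \left(-9\right) \left(-42959\right) = 386631$)
$t = 386810$ ($t = 386631 + 179 = 386810$)
$\left(t - 275138\right) + 259320 = \left(386810 - 275138\right) + 259320 = 111672 + 259320 = 370992$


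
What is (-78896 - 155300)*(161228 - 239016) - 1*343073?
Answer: 18217295375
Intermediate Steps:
(-78896 - 155300)*(161228 - 239016) - 1*343073 = -234196*(-77788) - 343073 = 18217638448 - 343073 = 18217295375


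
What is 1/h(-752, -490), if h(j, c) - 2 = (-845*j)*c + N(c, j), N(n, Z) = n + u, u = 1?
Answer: -1/311366087 ≈ -3.2117e-9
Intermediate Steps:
N(n, Z) = 1 + n (N(n, Z) = n + 1 = 1 + n)
h(j, c) = 3 + c - 845*c*j (h(j, c) = 2 + ((-845*j)*c + (1 + c)) = 2 + (-845*c*j + (1 + c)) = 2 + (1 + c - 845*c*j) = 3 + c - 845*c*j)
1/h(-752, -490) = 1/(3 - 490 - 845*(-490)*(-752)) = 1/(3 - 490 - 311365600) = 1/(-311366087) = -1/311366087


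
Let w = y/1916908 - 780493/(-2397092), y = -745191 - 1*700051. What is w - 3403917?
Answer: -3910254257348071783/1148751207884 ≈ -3.4039e+6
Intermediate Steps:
y = -1445242 (y = -745191 - 700051 = -1445242)
w = -492061190155/1148751207884 (w = -1445242/1916908 - 780493/(-2397092) = -1445242*1/1916908 - 780493*(-1/2397092) = -722621/958454 + 780493/2397092 = -492061190155/1148751207884 ≈ -0.42834)
w - 3403917 = -492061190155/1148751207884 - 3403917 = -3910254257348071783/1148751207884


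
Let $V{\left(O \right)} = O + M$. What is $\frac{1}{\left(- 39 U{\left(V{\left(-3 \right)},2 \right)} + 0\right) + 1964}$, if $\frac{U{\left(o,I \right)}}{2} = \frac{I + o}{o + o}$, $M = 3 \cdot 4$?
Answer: $\frac{3}{5749} \approx 0.00052183$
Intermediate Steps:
$M = 12$
$V{\left(O \right)} = 12 + O$ ($V{\left(O \right)} = O + 12 = 12 + O$)
$U{\left(o,I \right)} = \frac{I + o}{o}$ ($U{\left(o,I \right)} = 2 \frac{I + o}{o + o} = 2 \frac{I + o}{2 o} = \frac{I + o}{o}$)
$\frac{1}{\left(- 39 U{\left(V{\left(-3 \right)},2 \right)} + 0\right) + 1964} = \frac{1}{\left(- 39 \frac{2 + \left(12 - 3\right)}{12 - 3} + 0\right) + 1964} = \frac{1}{\left(- 39 \frac{2 + 9}{9} + 0\right) + 1964} = \frac{1}{\left(- 39 \cdot \frac{1}{9} \cdot 11 + 0\right) + 1964} = \frac{1}{\left(\left(-39\right) \frac{11}{9} + 0\right) + 1964} = \frac{1}{\left(- \frac{143}{3} + 0\right) + 1964} = \frac{1}{- \frac{143}{3} + 1964} = \frac{1}{\frac{5749}{3}} = \frac{3}{5749}$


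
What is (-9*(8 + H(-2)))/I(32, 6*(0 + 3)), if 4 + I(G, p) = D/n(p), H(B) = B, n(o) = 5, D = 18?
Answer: 135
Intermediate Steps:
I(G, p) = -2/5 (I(G, p) = -4 + 18/5 = -2/5)
(-9*(8 + H(-2)))/I(32, 6*(0 + 3)) = (-9*(8 - 2))/(-2/5) = -9*6*(-5/2) = -54*(-5/2) = 135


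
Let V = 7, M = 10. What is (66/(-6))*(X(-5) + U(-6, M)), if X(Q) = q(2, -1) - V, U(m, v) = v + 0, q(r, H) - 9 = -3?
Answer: -99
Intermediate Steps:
q(r, H) = 6 (q(r, H) = 9 - 3 = 6)
U(m, v) = v
X(Q) = -1 (X(Q) = 6 - 1*7 = 6 - 7 = -1)
(66/(-6))*(X(-5) + U(-6, M)) = (66/(-6))*(-1 + 10) = (66*(-⅙))*9 = -11*9 = -99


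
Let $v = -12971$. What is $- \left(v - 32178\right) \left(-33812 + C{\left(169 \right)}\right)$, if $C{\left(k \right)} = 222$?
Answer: $-1516554910$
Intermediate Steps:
$- \left(v - 32178\right) \left(-33812 + C{\left(169 \right)}\right) = - \left(-12971 - 32178\right) \left(-33812 + 222\right) = - \left(-45149\right) \left(-33590\right) = \left(-1\right) 1516554910 = -1516554910$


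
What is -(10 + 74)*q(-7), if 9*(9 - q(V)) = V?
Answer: -2464/3 ≈ -821.33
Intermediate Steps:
q(V) = 9 - V/9
-(10 + 74)*q(-7) = -(10 + 74)*(9 - 1/9*(-7)) = -84*(9 + 7/9) = -84*88/9 = -1*2464/3 = -2464/3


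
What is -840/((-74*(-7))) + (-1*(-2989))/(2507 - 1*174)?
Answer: -29387/86321 ≈ -0.34044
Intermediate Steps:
-840/((-74*(-7))) + (-1*(-2989))/(2507 - 1*174) = -840/518 + 2989/(2507 - 174) = -840*1/518 + 2989/2333 = -60/37 + 2989*(1/2333) = -60/37 + 2989/2333 = -29387/86321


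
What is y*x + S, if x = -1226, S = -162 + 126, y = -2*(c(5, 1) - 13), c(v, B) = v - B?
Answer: -22104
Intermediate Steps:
y = 18 (y = -2*((5 - 1*1) - 13) = -2*((5 - 1) - 13) = -2*(4 - 13) = -2*(-9) = 18)
S = -36
y*x + S = 18*(-1226) - 36 = -22068 - 36 = -22104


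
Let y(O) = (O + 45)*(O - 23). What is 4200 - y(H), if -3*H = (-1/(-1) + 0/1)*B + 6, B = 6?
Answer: 5307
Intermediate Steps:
H = -4 (H = -((-1/(-1) + 0/1)*6 + 6)/3 = -((-1*(-1) + 0*1)*6 + 6)/3 = -((1 + 0)*6 + 6)/3 = -(1*6 + 6)/3 = -(6 + 6)/3 = -⅓*12 = -4)
y(O) = (-23 + O)*(45 + O) (y(O) = (45 + O)*(-23 + O) = (-23 + O)*(45 + O))
4200 - y(H) = 4200 - (-1035 + (-4)² + 22*(-4)) = 4200 - (-1035 + 16 - 88) = 4200 - 1*(-1107) = 4200 + 1107 = 5307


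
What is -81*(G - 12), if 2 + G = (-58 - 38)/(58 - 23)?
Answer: 47466/35 ≈ 1356.2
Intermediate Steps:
G = -166/35 (G = -2 + (-58 - 38)/(58 - 23) = -2 - 96/35 = -166/35 ≈ -4.7429)
-81*(G - 12) = -81*(-166/35 - 12) = -81*(-586/35) = 47466/35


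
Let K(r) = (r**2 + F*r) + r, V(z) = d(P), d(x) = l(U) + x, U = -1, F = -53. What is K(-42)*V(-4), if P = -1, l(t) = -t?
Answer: 0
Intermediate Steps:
d(x) = 1 + x (d(x) = -1*(-1) + x = 1 + x)
V(z) = 0 (V(z) = 1 - 1 = 0)
K(r) = r**2 - 52*r (K(r) = (r**2 - 53*r) + r = r**2 - 52*r)
K(-42)*V(-4) = -42*(-52 - 42)*0 = -42*(-94)*0 = 3948*0 = 0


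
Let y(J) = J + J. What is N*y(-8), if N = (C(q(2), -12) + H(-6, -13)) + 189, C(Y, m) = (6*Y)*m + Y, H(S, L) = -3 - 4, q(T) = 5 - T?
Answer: 496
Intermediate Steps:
H(S, L) = -7
C(Y, m) = Y + 6*Y*m (C(Y, m) = 6*Y*m + Y = Y + 6*Y*m)
y(J) = 2*J
N = -31 (N = ((5 - 1*2)*(1 + 6*(-12)) - 7) + 189 = ((5 - 2)*(1 - 72) - 7) + 189 = (3*(-71) - 7) + 189 = (-213 - 7) + 189 = -220 + 189 = -31)
N*y(-8) = -62*(-8) = -31*(-16) = 496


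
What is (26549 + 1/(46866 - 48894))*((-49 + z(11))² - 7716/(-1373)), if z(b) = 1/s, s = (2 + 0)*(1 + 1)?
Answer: 939204945303917/14850368 ≈ 6.3245e+7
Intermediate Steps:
s = 4 (s = 2*2 = 4)
z(b) = ¼ (z(b) = 1/4 = ¼)
(26549 + 1/(46866 - 48894))*((-49 + z(11))² - 7716/(-1373)) = (26549 + 1/(46866 - 48894))*((-49 + ¼)² - 7716/(-1373)) = (26549 + 1/(-2028))*((-195/4)² - 7716*(-1/1373)) = (26549 - 1/2028)*(38025/16 + 7716/1373) = (53841371/2028)*(52331781/21968) = 939204945303917/14850368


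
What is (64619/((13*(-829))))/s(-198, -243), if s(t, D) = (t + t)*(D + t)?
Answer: -64619/1882052172 ≈ -3.4334e-5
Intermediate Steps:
s(t, D) = 2*t*(D + t) (s(t, D) = (2*t)*(D + t) = 2*t*(D + t))
(64619/((13*(-829))))/s(-198, -243) = (64619/((13*(-829))))/((2*(-198)*(-243 - 198))) = (64619/(-10777))/((2*(-198)*(-441))) = (64619*(-1/10777))/174636 = -64619/10777*1/174636 = -64619/1882052172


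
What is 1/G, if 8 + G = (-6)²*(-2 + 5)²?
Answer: 1/316 ≈ 0.0031646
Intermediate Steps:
G = 316 (G = -8 + (-6)²*(-2 + 5)² = -8 + 36*3² = -8 + 36*9 = -8 + 324 = 316)
1/G = 1/316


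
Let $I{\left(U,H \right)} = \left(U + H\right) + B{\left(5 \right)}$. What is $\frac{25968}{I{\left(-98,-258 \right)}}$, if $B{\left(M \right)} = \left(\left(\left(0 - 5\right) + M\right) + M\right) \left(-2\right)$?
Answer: $- \frac{4328}{61} \approx -70.951$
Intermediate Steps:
$B{\left(M \right)} = 10 - 4 M$ ($B{\left(M \right)} = \left(\left(-5 + M\right) + M\right) \left(-2\right) = \left(-5 + 2 M\right) \left(-2\right) = 10 - 4 M$)
$I{\left(U,H \right)} = -10 + H + U$ ($I{\left(U,H \right)} = \left(U + H\right) + \left(10 - 20\right) = \left(H + U\right) + \left(10 - 20\right) = \left(H + U\right) - 10 = -10 + H + U$)
$\frac{25968}{I{\left(-98,-258 \right)}} = \frac{25968}{-10 - 258 - 98} = \frac{25968}{-366} = 25968 \left(- \frac{1}{366}\right) = - \frac{4328}{61}$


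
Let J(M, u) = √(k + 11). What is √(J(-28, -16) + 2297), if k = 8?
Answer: √(2297 + √19) ≈ 47.972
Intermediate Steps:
J(M, u) = √19 (J(M, u) = √(8 + 11) = √19)
√(J(-28, -16) + 2297) = √(√19 + 2297) = √(2297 + √19)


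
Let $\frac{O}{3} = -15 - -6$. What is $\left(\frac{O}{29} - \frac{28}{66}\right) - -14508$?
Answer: $\frac{13882859}{957} \approx 14507.0$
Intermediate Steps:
$O = -27$ ($O = 3 \left(-15 - -6\right) = 3 \left(-15 + 6\right) = 3 \left(-9\right) = -27$)
$\left(\frac{O}{29} - \frac{28}{66}\right) - -14508 = \left(- \frac{27}{29} - \frac{28}{66}\right) - -14508 = \left(\left(-27\right) \frac{1}{29} - \frac{14}{33}\right) + 14508 = \left(- \frac{27}{29} - \frac{14}{33}\right) + 14508 = - \frac{1297}{957} + 14508 = \frac{13882859}{957}$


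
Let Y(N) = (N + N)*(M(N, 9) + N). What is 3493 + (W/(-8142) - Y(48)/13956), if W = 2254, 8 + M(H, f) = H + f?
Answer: 718843204/205851 ≈ 3492.1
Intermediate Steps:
M(H, f) = -8 + H + f (M(H, f) = -8 + (H + f) = -8 + H + f)
Y(N) = 2*N*(1 + 2*N) (Y(N) = (N + N)*((-8 + N + 9) + N) = (2*N)*((1 + N) + N) = (2*N)*(1 + 2*N) = 2*N*(1 + 2*N))
3493 + (W/(-8142) - Y(48)/13956) = 3493 + (2254/(-8142) - 2*48*(1 + 2*48)/13956) = 3493 + (2254*(-1/8142) - 2*48*(1 + 96)*(1/13956)) = 3493 + (-49/177 - 2*48*97*(1/13956)) = 3493 + (-49/177 - 1*9312*(1/13956)) = 3493 + (-49/177 - 9312*1/13956) = 3493 + (-49/177 - 776/1163) = 3493 - 194339/205851 = 718843204/205851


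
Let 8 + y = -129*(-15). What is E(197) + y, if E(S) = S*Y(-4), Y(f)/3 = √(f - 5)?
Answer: 1927 + 1773*I ≈ 1927.0 + 1773.0*I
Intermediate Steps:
y = 1927 (y = -8 - 129*(-15) = -8 + 1935 = 1927)
Y(f) = 3*√(-5 + f) (Y(f) = 3*√(f - 5) = 3*√(-5 + f))
E(S) = 9*I*S (E(S) = S*(3*√(-5 - 4)) = S*(3*√(-9)) = S*(3*(3*I)) = S*(9*I) = 9*I*S)
E(197) + y = 9*I*197 + 1927 = 1773*I + 1927 = 1927 + 1773*I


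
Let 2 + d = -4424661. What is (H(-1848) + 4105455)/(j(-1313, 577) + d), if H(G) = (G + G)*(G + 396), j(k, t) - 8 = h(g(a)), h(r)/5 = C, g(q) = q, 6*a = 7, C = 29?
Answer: -9472047/4424510 ≈ -2.1408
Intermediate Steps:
a = 7/6 (a = (⅙)*7 = 7/6 ≈ 1.1667)
h(r) = 145 (h(r) = 5*29 = 145)
j(k, t) = 153 (j(k, t) = 8 + 145 = 153)
d = -4424663 (d = -2 - 4424661 = -4424663)
H(G) = 2*G*(396 + G) (H(G) = (2*G)*(396 + G) = 2*G*(396 + G))
(H(-1848) + 4105455)/(j(-1313, 577) + d) = (2*(-1848)*(396 - 1848) + 4105455)/(153 - 4424663) = (2*(-1848)*(-1452) + 4105455)/(-4424510) = (5366592 + 4105455)*(-1/4424510) = 9472047*(-1/4424510) = -9472047/4424510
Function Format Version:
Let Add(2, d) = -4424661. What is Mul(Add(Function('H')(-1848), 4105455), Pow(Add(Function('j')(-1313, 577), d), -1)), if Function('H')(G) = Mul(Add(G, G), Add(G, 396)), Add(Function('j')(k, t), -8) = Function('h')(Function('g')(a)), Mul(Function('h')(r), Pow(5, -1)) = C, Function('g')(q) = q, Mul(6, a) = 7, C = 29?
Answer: Rational(-9472047, 4424510) ≈ -2.1408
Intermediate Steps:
a = Rational(7, 6) (a = Mul(Rational(1, 6), 7) = Rational(7, 6) ≈ 1.1667)
Function('h')(r) = 145 (Function('h')(r) = Mul(5, 29) = 145)
Function('j')(k, t) = 153 (Function('j')(k, t) = Add(8, 145) = 153)
d = -4424663 (d = Add(-2, -4424661) = -4424663)
Function('H')(G) = Mul(2, G, Add(396, G)) (Function('H')(G) = Mul(Mul(2, G), Add(396, G)) = Mul(2, G, Add(396, G)))
Mul(Add(Function('H')(-1848), 4105455), Pow(Add(Function('j')(-1313, 577), d), -1)) = Mul(Add(Mul(2, -1848, Add(396, -1848)), 4105455), Pow(Add(153, -4424663), -1)) = Mul(Add(Mul(2, -1848, -1452), 4105455), Pow(-4424510, -1)) = Mul(Add(5366592, 4105455), Rational(-1, 4424510)) = Mul(9472047, Rational(-1, 4424510)) = Rational(-9472047, 4424510)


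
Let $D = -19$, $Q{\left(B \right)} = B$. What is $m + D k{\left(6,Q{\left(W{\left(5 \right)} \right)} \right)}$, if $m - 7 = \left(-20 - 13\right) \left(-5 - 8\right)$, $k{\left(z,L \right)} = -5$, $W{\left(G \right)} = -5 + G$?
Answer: $531$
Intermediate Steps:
$m = 436$ ($m = 7 + \left(-20 - 13\right) \left(-5 - 8\right) = 7 - -429 = 7 + 429 = 436$)
$m + D k{\left(6,Q{\left(W{\left(5 \right)} \right)} \right)} = 436 - -95 = 436 + 95 = 531$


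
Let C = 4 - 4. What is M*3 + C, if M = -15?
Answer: -45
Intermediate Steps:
C = 0
M*3 + C = -15*3 + 0 = -45 + 0 = -45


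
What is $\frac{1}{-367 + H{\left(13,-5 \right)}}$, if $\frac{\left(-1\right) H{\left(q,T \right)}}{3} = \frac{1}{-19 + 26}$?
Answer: $- \frac{7}{2572} \approx -0.0027216$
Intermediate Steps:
$H{\left(q,T \right)} = - \frac{3}{7}$ ($H{\left(q,T \right)} = - \frac{3}{-19 + 26} = - \frac{3}{7}$)
$\frac{1}{-367 + H{\left(13,-5 \right)}} = \frac{1}{-367 - \frac{3}{7}} = \frac{1}{- \frac{2572}{7}} = - \frac{7}{2572}$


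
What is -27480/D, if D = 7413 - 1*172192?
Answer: 27480/164779 ≈ 0.16677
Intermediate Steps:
D = -164779 (D = 7413 - 172192 = -164779)
-27480/D = -27480/(-164779) = -27480*(-1/164779) = 27480/164779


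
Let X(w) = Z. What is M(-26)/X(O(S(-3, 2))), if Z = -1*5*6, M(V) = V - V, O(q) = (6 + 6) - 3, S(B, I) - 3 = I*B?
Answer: 0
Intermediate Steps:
S(B, I) = 3 + B*I (S(B, I) = 3 + I*B = 3 + B*I)
O(q) = 9 (O(q) = 12 - 3 = 9)
M(V) = 0
Z = -30 (Z = -5*6 = -30)
X(w) = -30
M(-26)/X(O(S(-3, 2))) = 0/(-30) = 0*(-1/30) = 0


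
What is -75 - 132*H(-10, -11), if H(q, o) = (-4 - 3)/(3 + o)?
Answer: -381/2 ≈ -190.50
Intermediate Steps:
H(q, o) = -7/(3 + o)
-75 - 132*H(-10, -11) = -75 - (-924)/(3 - 11) = -75 - (-924)/(-8) = -75 - (-924)*(-1)/8 = -75 - 132*7/8 = -75 - 231/2 = -381/2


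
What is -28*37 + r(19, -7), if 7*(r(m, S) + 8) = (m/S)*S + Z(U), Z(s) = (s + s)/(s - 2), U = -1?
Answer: -21865/21 ≈ -1041.2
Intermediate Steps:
Z(s) = 2*s/(-2 + s) (Z(s) = (2*s)/(-2 + s) = 2*s/(-2 + s))
r(m, S) = -166/21 + m/7 (r(m, S) = -8 + ((m/S)*S + 2*(-1)/(-2 - 1))/7 = -8 + ((m/S)*S + 2*(-1)/(-3))/7 = -8 + (m + 2*(-1)*(-1/3))/7 = -8 + (m + 2/3)/7 = -8 + (2/3 + m)/7 = -8 + (2/21 + m/7) = -166/21 + m/7)
-28*37 + r(19, -7) = -28*37 + (-166/21 + (1/7)*19) = -1036 + (-166/21 + 19/7) = -1036 - 109/21 = -21865/21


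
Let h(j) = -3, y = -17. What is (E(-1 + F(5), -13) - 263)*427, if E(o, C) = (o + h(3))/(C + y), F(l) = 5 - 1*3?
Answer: -1684088/15 ≈ -1.1227e+5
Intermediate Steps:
F(l) = 2 (F(l) = 5 - 3 = 2)
E(o, C) = (-3 + o)/(-17 + C) (E(o, C) = (o - 3)/(C - 17) = (-3 + o)/(-17 + C))
(E(-1 + F(5), -13) - 263)*427 = ((-3 + (-1 + 2))/(-17 - 13) - 263)*427 = ((-3 + 1)/(-30) - 263)*427 = (-1/30*(-2) - 263)*427 = (1/15 - 263)*427 = -3944/15*427 = -1684088/15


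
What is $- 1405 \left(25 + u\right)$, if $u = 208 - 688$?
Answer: $639275$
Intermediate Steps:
$u = -480$
$- 1405 \left(25 + u\right) = - 1405 \left(25 - 480\right) = \left(-1405\right) \left(-455\right) = 639275$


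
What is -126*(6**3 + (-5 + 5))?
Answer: -27216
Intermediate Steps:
-126*(6**3 + (-5 + 5)) = -126*(216 + 0) = -126*216 = -27216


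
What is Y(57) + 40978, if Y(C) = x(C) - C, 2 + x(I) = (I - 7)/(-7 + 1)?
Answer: 122732/3 ≈ 40911.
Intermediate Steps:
x(I) = -⅚ - I/6 (x(I) = -2 + (I - 7)/(-7 + 1) = -2 + (-7 + I)/(-6) = -2 + (-7 + I)*(-⅙) = -2 + (7/6 - I/6) = -⅚ - I/6)
Y(C) = -⅚ - 7*C/6 (Y(C) = (-⅚ - C/6) - C = -⅚ - 7*C/6)
Y(57) + 40978 = (-⅚ - 7/6*57) + 40978 = (-⅚ - 133/2) + 40978 = -202/3 + 40978 = 122732/3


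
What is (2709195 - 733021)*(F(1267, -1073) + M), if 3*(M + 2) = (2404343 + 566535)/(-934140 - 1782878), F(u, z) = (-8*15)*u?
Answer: -1224541676448761702/4075527 ≈ -3.0046e+11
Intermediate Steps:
F(u, z) = -120*u
M = -9636493/4075527 (M = -2 + ((2404343 + 566535)/(-934140 - 1782878))/3 = -2 + (2970878/(-2717018))/3 = -2 + (2970878*(-1/2717018))/3 = -2 + (1/3)*(-1485439/1358509) = -2 - 1485439/4075527 = -9636493/4075527 ≈ -2.3645)
(2709195 - 733021)*(F(1267, -1073) + M) = (2709195 - 733021)*(-120*1267 - 9636493/4075527) = 1976174*(-152040 - 9636493/4075527) = 1976174*(-619652761573/4075527) = -1224541676448761702/4075527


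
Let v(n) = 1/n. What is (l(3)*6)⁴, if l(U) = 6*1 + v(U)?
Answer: 2085136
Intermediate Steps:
l(U) = 6 + 1/U (l(U) = 6*1 + 1/U = 6 + 1/U)
(l(3)*6)⁴ = ((6 + 1/3)*6)⁴ = ((6 + ⅓)*6)⁴ = ((19/3)*6)⁴ = 38⁴ = 2085136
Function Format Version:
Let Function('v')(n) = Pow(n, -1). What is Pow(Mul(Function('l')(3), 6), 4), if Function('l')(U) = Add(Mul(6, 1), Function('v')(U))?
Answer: 2085136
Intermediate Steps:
Function('l')(U) = Add(6, Pow(U, -1)) (Function('l')(U) = Add(Mul(6, 1), Pow(U, -1)) = Add(6, Pow(U, -1)))
Pow(Mul(Function('l')(3), 6), 4) = Pow(Mul(Add(6, Pow(3, -1)), 6), 4) = Pow(Mul(Add(6, Rational(1, 3)), 6), 4) = Pow(Mul(Rational(19, 3), 6), 4) = Pow(38, 4) = 2085136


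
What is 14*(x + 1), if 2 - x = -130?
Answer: 1862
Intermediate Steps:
x = 132 (x = 2 - 1*(-130) = 2 + 130 = 132)
14*(x + 1) = 14*(132 + 1) = 14*133 = 1862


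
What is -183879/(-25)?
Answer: 183879/25 ≈ 7355.2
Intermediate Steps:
-183879/(-25) = -1/25*(-183879) = 183879/25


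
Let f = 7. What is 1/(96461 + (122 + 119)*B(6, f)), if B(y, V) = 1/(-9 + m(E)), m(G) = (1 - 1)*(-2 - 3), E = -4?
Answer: 9/867908 ≈ 1.0370e-5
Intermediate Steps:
m(G) = 0 (m(G) = 0*(-5) = 0)
B(y, V) = -⅑ (B(y, V) = 1/(-9 + 0) = 1/(-9) = -⅑)
1/(96461 + (122 + 119)*B(6, f)) = 1/(96461 + (122 + 119)*(-⅑)) = 1/(96461 + 241*(-⅑)) = 1/(96461 - 241/9) = 1/(867908/9) = 9/867908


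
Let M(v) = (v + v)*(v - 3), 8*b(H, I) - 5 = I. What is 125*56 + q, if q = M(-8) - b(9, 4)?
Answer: 57399/8 ≈ 7174.9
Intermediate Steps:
b(H, I) = 5/8 + I/8
M(v) = 2*v*(-3 + v) (M(v) = (2*v)*(-3 + v) = 2*v*(-3 + v))
q = 1399/8 (q = 2*(-8)*(-3 - 8) - (5/8 + (1/8)*4) = 2*(-8)*(-11) - (5/8 + 1/2) = 176 - 1*9/8 = 176 - 9/8 = 1399/8 ≈ 174.88)
125*56 + q = 125*56 + 1399/8 = 7000 + 1399/8 = 57399/8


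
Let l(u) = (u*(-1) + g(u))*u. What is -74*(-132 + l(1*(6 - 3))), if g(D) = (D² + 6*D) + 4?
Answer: 3552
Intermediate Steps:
g(D) = 4 + D² + 6*D
l(u) = u*(4 + u² + 5*u) (l(u) = (u*(-1) + (4 + u² + 6*u))*u = (-u + (4 + u² + 6*u))*u = (4 + u² + 5*u)*u = u*(4 + u² + 5*u))
-74*(-132 + l(1*(6 - 3))) = -74*(-132 + (1*(6 - 3))*(4 + (1*(6 - 3))² + 5*(1*(6 - 3)))) = -74*(-132 + (1*3)*(4 + (1*3)² + 5*(1*3))) = -74*(-132 + 3*(4 + 3² + 5*3)) = -74*(-132 + 3*(4 + 9 + 15)) = -74*(-132 + 3*28) = -74*(-132 + 84) = -74*(-48) = 3552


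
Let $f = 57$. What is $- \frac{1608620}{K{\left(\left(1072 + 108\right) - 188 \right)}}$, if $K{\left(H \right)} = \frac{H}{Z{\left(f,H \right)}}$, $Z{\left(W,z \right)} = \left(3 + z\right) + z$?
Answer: $- \frac{799081985}{248} \approx -3.2221 \cdot 10^{6}$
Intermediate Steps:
$Z{\left(W,z \right)} = 3 + 2 z$
$K{\left(H \right)} = \frac{H}{3 + 2 H}$
$- \frac{1608620}{K{\left(\left(1072 + 108\right) - 188 \right)}} = - \frac{1608620}{\left(\left(1072 + 108\right) - 188\right) \frac{1}{3 + 2 \left(\left(1072 + 108\right) - 188\right)}} = - \frac{1608620}{\left(1180 - 188\right) \frac{1}{3 + 2 \left(1180 - 188\right)}} = - \frac{1608620}{992 \frac{1}{3 + 2 \cdot 992}} = - \frac{1608620}{992 \frac{1}{3 + 1984}} = - \frac{1608620}{992 \cdot \frac{1}{1987}} = - \frac{1608620}{\frac{992}{1987}} = \left(-1608620\right) \frac{1987}{992} = - \frac{799081985}{248}$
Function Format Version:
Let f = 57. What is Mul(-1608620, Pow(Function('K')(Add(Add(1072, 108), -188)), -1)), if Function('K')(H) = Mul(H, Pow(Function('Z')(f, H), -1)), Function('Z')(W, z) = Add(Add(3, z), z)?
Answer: Rational(-799081985, 248) ≈ -3.2221e+6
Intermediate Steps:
Function('Z')(W, z) = Add(3, Mul(2, z))
Function('K')(H) = Mul(H, Pow(Add(3, Mul(2, H)), -1))
Mul(-1608620, Pow(Function('K')(Add(Add(1072, 108), -188)), -1)) = Mul(-1608620, Pow(Mul(Add(Add(1072, 108), -188), Pow(Add(3, Mul(2, Add(Add(1072, 108), -188))), -1)), -1)) = Mul(-1608620, Pow(Mul(Add(1180, -188), Pow(Add(3, Mul(2, Add(1180, -188))), -1)), -1)) = Mul(-1608620, Pow(Mul(992, Pow(Add(3, Mul(2, 992)), -1)), -1)) = Mul(-1608620, Pow(Mul(992, Pow(Add(3, 1984), -1)), -1)) = Mul(-1608620, Pow(Mul(992, Pow(1987, -1)), -1)) = Mul(-1608620, Pow(Mul(992, Rational(1, 1987)), -1)) = Mul(-1608620, Pow(Rational(992, 1987), -1)) = Mul(-1608620, Rational(1987, 992)) = Rational(-799081985, 248)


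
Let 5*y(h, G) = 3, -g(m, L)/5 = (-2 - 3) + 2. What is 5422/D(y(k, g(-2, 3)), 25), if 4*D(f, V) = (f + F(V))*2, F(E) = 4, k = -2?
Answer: 54220/23 ≈ 2357.4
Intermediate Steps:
g(m, L) = 15 (g(m, L) = -5*((-2 - 3) + 2) = -5*(-5 + 2) = -5*(-3) = 15)
y(h, G) = 3/5 (y(h, G) = (1/5)*3 = 3/5)
D(f, V) = 2 + f/2 (D(f, V) = ((f + 4)*2)/4 = ((4 + f)*2)/4 = (8 + 2*f)/4 = 2 + f/2)
5422/D(y(k, g(-2, 3)), 25) = 5422/(2 + (1/2)*(3/5)) = 5422/(2 + 3/10) = 5422/(23/10) = 5422*(10/23) = 54220/23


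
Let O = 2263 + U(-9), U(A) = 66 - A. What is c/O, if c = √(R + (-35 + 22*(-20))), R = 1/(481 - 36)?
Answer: 3*I*√10451270/1040410 ≈ 0.0093218*I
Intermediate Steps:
R = 1/445 ≈ 0.0022472
c = 3*I*√10451270/445 (c = √(1/445 + (-35 + 22*(-20))) = √(1/445 + (-35 - 440)) = √(1/445 - 475) = √(-211374/445) = 3*I*√10451270/445 ≈ 21.794*I)
O = 2338 (O = 2263 + (66 - 1*(-9)) = 2263 + (66 + 9) = 2263 + 75 = 2338)
c/O = (3*I*√10451270/445)/2338 = (3*I*√10451270/445)*(1/2338) = 3*I*√10451270/1040410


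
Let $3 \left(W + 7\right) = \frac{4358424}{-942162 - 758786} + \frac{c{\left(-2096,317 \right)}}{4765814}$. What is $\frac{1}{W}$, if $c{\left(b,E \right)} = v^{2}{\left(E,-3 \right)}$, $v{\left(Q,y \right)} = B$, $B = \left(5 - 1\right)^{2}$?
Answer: $- \frac{3039900671877}{23875680037445} \approx -0.12732$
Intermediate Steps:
$B = 16$ ($B = 4^{2} = 16$)
$v{\left(Q,y \right)} = 16$
$c{\left(b,E \right)} = 256$ ($c{\left(b,E \right)} = 16^{2} = 256$)
$W = - \frac{23875680037445}{3039900671877}$ ($W = -7 + \frac{\frac{4358424}{-942162 - 758786} + \frac{256}{4765814}}{3} = -7 + \frac{\frac{4358424}{-942162 - 758786} + 256 \cdot \frac{1}{4765814}}{3} = -7 + \frac{\frac{4358424}{-1700948} + \frac{128}{2382907}}{3} = -7 + \frac{4358424 \left(- \frac{1}{1700948}\right) + \frac{128}{2382907}}{3} = -7 + \frac{- \frac{1089606}{425237} + \frac{128}{2382907}}{3} = -7 + \frac{1}{3} \left(- \frac{2596375334306}{1013300223959}\right) = -7 - \frac{2596375334306}{3039900671877} = - \frac{23875680037445}{3039900671877} \approx -7.8541$)
$\frac{1}{W} = \frac{1}{- \frac{23875680037445}{3039900671877}} = - \frac{3039900671877}{23875680037445}$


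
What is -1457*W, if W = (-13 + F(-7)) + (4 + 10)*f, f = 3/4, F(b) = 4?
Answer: -4371/2 ≈ -2185.5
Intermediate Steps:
f = 3/4 (f = 3*(1/4) = 3/4 ≈ 0.75000)
W = 3/2 (W = (-13 + 4) + (4 + 10)*(3/4) = -9 + 14*(3/4) = -9 + 21/2 = 3/2 ≈ 1.5000)
-1457*W = -1457*3/2 = -4371/2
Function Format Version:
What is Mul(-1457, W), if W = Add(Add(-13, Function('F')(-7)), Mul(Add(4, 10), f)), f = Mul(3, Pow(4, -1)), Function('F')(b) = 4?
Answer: Rational(-4371, 2) ≈ -2185.5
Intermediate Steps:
f = Rational(3, 4) (f = Mul(3, Rational(1, 4)) = Rational(3, 4) ≈ 0.75000)
W = Rational(3, 2) (W = Add(Add(-13, 4), Mul(Add(4, 10), Rational(3, 4))) = Add(-9, Mul(14, Rational(3, 4))) = Add(-9, Rational(21, 2)) = Rational(3, 2) ≈ 1.5000)
Mul(-1457, W) = Mul(-1457, Rational(3, 2)) = Rational(-4371, 2)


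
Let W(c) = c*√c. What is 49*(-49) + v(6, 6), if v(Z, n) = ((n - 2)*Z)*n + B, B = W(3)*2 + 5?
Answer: -2252 + 6*√3 ≈ -2241.6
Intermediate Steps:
W(c) = c^(3/2)
B = 5 + 6*√3 (B = 3^(3/2)*2 + 5 = (3*√3)*2 + 5 = 6*√3 + 5 = 5 + 6*√3 ≈ 15.392)
v(Z, n) = 5 + 6*√3 + Z*n*(-2 + n) (v(Z, n) = ((n - 2)*Z)*n + (5 + 6*√3) = ((-2 + n)*Z)*n + (5 + 6*√3) = (Z*(-2 + n))*n + (5 + 6*√3) = Z*n*(-2 + n) + (5 + 6*√3) = 5 + 6*√3 + Z*n*(-2 + n))
49*(-49) + v(6, 6) = 49*(-49) + (5 + 6*√3 + 6*6² - 2*6*6) = -2401 + (5 + 6*√3 + 6*36 - 72) = -2401 + (5 + 6*√3 + 216 - 72) = -2401 + (149 + 6*√3) = -2252 + 6*√3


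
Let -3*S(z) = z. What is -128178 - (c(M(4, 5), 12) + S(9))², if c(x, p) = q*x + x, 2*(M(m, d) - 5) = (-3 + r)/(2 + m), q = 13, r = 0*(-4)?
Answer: -528841/4 ≈ -1.3221e+5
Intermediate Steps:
r = 0
M(m, d) = 5 - 3/(2*(2 + m)) (M(m, d) = 5 + ((-3 + 0)/(2 + m))/2 = 5 + (-3/(2 + m))/2 = 5 - 3/(2*(2 + m)))
S(z) = -z/3
c(x, p) = 14*x (c(x, p) = 13*x + x = 14*x)
-128178 - (c(M(4, 5), 12) + S(9))² = -128178 - (14*((17 + 10*4)/(2*(2 + 4))) - ⅓*9)² = -128178 - (14*((½)*(17 + 40)/6) - 3)² = -128178 - (14*((½)*(⅙)*57) - 3)² = -128178 - (14*(19/4) - 3)² = -128178 - (133/2 - 3)² = -128178 - (127/2)² = -128178 - 1*16129/4 = -128178 - 16129/4 = -528841/4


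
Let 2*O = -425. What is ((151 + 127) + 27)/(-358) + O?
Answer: -38190/179 ≈ -213.35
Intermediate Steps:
O = -425/2 (O = (½)*(-425) = -425/2 ≈ -212.50)
((151 + 127) + 27)/(-358) + O = ((151 + 127) + 27)/(-358) - 425/2 = (278 + 27)*(-1/358) - 425/2 = 305*(-1/358) - 425/2 = -305/358 - 425/2 = -38190/179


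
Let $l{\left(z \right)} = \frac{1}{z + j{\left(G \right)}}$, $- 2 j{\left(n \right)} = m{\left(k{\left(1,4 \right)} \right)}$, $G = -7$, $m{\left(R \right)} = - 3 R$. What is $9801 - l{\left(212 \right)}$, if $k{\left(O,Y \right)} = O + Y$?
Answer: $\frac{4302637}{439} \approx 9801.0$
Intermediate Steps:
$j{\left(n \right)} = \frac{15}{2}$ ($j{\left(n \right)} = - \frac{\left(-3\right) \left(1 + 4\right)}{2} = - \frac{\left(-3\right) 5}{2} = \left(- \frac{1}{2}\right) \left(-15\right) = \frac{15}{2}$)
$l{\left(z \right)} = \frac{1}{\frac{15}{2} + z}$ ($l{\left(z \right)} = \frac{1}{z + \frac{15}{2}} = \frac{1}{\frac{15}{2} + z}$)
$9801 - l{\left(212 \right)} = 9801 - \frac{2}{15 + 2 \cdot 212} = 9801 - \frac{2}{15 + 424} = 9801 - \frac{2}{439} = \frac{4302637}{439}$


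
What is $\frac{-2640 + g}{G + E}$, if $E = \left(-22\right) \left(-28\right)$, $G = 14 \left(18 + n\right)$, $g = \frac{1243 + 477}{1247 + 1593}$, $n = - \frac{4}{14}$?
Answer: $- \frac{187397}{61344} \approx -3.0549$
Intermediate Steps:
$n = - \frac{2}{7}$ ($n = \left(-4\right) \frac{1}{14} = - \frac{2}{7} \approx -0.28571$)
$g = \frac{43}{71}$ ($g = \frac{1720}{2840} = 1720 \cdot \frac{1}{2840} = \frac{43}{71} \approx 0.60563$)
$G = 248$ ($G = 14 \left(18 - \frac{2}{7}\right) = 14 \cdot \frac{124}{7} = 248$)
$E = 616$
$\frac{-2640 + g}{G + E} = \frac{-2640 + \frac{43}{71}}{248 + 616} = - \frac{187397}{71 \cdot 864} = \left(- \frac{187397}{71}\right) \frac{1}{864} = - \frac{187397}{61344}$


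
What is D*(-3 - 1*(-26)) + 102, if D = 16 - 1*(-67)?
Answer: 2011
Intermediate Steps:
D = 83 (D = 16 + 67 = 83)
D*(-3 - 1*(-26)) + 102 = 83*(-3 - 1*(-26)) + 102 = 83*(-3 + 26) + 102 = 83*23 + 102 = 1909 + 102 = 2011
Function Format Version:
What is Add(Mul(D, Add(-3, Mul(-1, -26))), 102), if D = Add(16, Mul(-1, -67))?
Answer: 2011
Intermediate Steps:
D = 83 (D = Add(16, 67) = 83)
Add(Mul(D, Add(-3, Mul(-1, -26))), 102) = Add(Mul(83, Add(-3, Mul(-1, -26))), 102) = Add(Mul(83, Add(-3, 26)), 102) = Add(Mul(83, 23), 102) = Add(1909, 102) = 2011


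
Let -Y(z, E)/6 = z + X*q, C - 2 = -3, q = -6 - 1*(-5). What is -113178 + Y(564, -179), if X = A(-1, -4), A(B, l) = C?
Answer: -116568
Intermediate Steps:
q = -1 (q = -6 + 5 = -1)
C = -1 (C = 2 - 3 = -1)
A(B, l) = -1
X = -1
Y(z, E) = -6 - 6*z (Y(z, E) = -6*(z - 1*(-1)) = -6*(z + 1) = -6*(1 + z) = -6 - 6*z)
-113178 + Y(564, -179) = -113178 + (-6 - 6*564) = -113178 + (-6 - 3384) = -113178 - 3390 = -116568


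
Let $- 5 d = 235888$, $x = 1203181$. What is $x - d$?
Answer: $\frac{6251793}{5} \approx 1.2504 \cdot 10^{6}$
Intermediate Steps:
$d = - \frac{235888}{5}$ ($d = \left(- \frac{1}{5}\right) 235888 = - \frac{235888}{5} \approx -47178.0$)
$x - d = 1203181 - - \frac{235888}{5} = 1203181 + \frac{235888}{5} = \frac{6251793}{5}$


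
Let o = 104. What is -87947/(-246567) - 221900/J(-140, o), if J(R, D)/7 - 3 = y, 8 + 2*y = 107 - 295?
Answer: 1564905773/4684773 ≈ 334.04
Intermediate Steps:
y = -98 (y = -4 + (107 - 295)/2 = -4 + (½)*(-188) = -4 - 94 = -98)
J(R, D) = -665 (J(R, D) = 21 + 7*(-98) = 21 - 686 = -665)
-87947/(-246567) - 221900/J(-140, o) = -87947/(-246567) - 221900/(-665) = -87947*(-1/246567) - 221900*(-1/665) = 87947/246567 + 6340/19 = 1564905773/4684773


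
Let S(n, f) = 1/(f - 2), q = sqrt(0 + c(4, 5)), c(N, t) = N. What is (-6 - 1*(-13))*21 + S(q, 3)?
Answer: 148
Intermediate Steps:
q = 2 (q = sqrt(0 + 4) = sqrt(4) = 2)
S(n, f) = 1/(-2 + f)
(-6 - 1*(-13))*21 + S(q, 3) = (-6 - 1*(-13))*21 + 1/(-2 + 3) = (-6 + 13)*21 + 1/1 = 7*21 + 1 = 147 + 1 = 148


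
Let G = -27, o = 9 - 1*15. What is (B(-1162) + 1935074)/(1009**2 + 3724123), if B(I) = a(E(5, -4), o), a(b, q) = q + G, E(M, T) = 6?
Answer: 1935041/4742204 ≈ 0.40805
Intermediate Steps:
o = -6 (o = 9 - 15 = -6)
a(b, q) = -27 + q (a(b, q) = q - 27 = -27 + q)
B(I) = -33 (B(I) = -27 - 6 = -33)
(B(-1162) + 1935074)/(1009**2 + 3724123) = (-33 + 1935074)/(1009**2 + 3724123) = 1935041/(1018081 + 3724123) = 1935041/4742204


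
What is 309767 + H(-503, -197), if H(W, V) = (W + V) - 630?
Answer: 308437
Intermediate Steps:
H(W, V) = -630 + V + W (H(W, V) = (V + W) - 630 = -630 + V + W)
309767 + H(-503, -197) = 309767 + (-630 - 197 - 503) = 309767 - 1330 = 308437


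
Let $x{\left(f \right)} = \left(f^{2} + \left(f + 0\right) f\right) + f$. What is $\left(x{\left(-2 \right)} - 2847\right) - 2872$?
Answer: $-5713$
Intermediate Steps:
$x{\left(f \right)} = f + 2 f^{2}$ ($x{\left(f \right)} = \left(f^{2} + f f\right) + f = \left(f^{2} + f^{2}\right) + f = 2 f^{2} + f = f + 2 f^{2}$)
$\left(x{\left(-2 \right)} - 2847\right) - 2872 = \left(- 2 \left(1 + 2 \left(-2\right)\right) - 2847\right) - 2872 = \left(- 2 \left(1 - 4\right) - 2847\right) - 2872 = \left(\left(-2\right) \left(-3\right) - 2847\right) - 2872 = \left(6 - 2847\right) - 2872 = -2841 - 2872 = -5713$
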